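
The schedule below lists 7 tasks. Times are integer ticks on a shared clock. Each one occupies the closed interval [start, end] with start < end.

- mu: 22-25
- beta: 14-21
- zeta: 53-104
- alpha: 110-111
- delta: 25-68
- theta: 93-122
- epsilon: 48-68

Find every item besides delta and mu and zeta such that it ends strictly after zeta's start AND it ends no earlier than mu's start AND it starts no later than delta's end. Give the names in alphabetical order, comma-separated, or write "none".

epsilon

Conditions: its end is strictly after zeta's start (X.end > 53) AND its end is no earlier than mu's start (X.end >= 22) AND its start is no later than delta's end (X.start <= 68).
alpha: end 111 > 53? ✓; end 111 >= 22? ✓; start 110 <= 68? ✗ → no.
beta: end 21 > 53? ✗; end 21 >= 22? ✗; start 14 <= 68? ✓ → no.
epsilon: end 68 > 53? ✓; end 68 >= 22? ✓; start 48 <= 68? ✓ → yes.
theta: end 122 > 53? ✓; end 122 >= 22? ✓; start 93 <= 68? ✗ → no.
Result: epsilon.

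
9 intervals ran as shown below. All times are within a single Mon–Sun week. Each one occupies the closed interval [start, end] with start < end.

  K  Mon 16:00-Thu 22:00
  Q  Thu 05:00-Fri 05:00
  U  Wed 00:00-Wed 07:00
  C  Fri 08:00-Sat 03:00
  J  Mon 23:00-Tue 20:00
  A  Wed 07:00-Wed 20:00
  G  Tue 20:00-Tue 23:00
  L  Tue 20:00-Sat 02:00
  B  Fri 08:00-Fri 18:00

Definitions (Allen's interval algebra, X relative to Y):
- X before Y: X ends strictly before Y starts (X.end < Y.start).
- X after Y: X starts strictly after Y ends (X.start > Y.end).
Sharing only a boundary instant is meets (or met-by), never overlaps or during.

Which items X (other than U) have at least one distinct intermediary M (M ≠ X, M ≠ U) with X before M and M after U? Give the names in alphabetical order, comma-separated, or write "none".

Target U = [Wed 00:00, Wed 07:00].
Intermediaries M with M after U: B, C, Q.
Via B — items with X before B: A, G, J, K, Q.
Via C — items with X before C: A, G, J, K, Q.
Via Q — items with X before Q: A, G, J.
Union: A, G, J, K, Q.

A, G, J, K, Q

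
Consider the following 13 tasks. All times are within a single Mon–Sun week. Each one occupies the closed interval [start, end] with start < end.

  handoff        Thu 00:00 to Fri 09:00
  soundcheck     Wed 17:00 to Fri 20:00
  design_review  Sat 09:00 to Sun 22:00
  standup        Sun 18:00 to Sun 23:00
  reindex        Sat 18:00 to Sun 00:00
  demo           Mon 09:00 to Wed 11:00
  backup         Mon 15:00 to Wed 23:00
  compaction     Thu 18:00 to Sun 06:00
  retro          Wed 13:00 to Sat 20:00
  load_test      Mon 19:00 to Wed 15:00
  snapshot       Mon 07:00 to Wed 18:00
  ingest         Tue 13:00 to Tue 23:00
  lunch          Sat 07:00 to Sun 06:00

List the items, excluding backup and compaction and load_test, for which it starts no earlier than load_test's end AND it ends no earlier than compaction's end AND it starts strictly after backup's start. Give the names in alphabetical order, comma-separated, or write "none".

design_review, lunch, standup

Conditions: its start is no earlier than load_test's end (X.start >= Wed 15:00) AND its end is no earlier than compaction's end (X.end >= Sun 06:00) AND its start is strictly after backup's start (X.start > Mon 15:00).
demo: start Mon 09:00 >= Wed 15:00? ✗; end Wed 11:00 >= Sun 06:00? ✗; start Mon 09:00 > Mon 15:00? ✗ → no.
design_review: start Sat 09:00 >= Wed 15:00? ✓; end Sun 22:00 >= Sun 06:00? ✓; start Sat 09:00 > Mon 15:00? ✓ → yes.
handoff: start Thu 00:00 >= Wed 15:00? ✓; end Fri 09:00 >= Sun 06:00? ✗; start Thu 00:00 > Mon 15:00? ✓ → no.
ingest: start Tue 13:00 >= Wed 15:00? ✗; end Tue 23:00 >= Sun 06:00? ✗; start Tue 13:00 > Mon 15:00? ✓ → no.
lunch: start Sat 07:00 >= Wed 15:00? ✓; end Sun 06:00 >= Sun 06:00? ✓; start Sat 07:00 > Mon 15:00? ✓ → yes.
reindex: start Sat 18:00 >= Wed 15:00? ✓; end Sun 00:00 >= Sun 06:00? ✗; start Sat 18:00 > Mon 15:00? ✓ → no.
retro: start Wed 13:00 >= Wed 15:00? ✗; end Sat 20:00 >= Sun 06:00? ✗; start Wed 13:00 > Mon 15:00? ✓ → no.
snapshot: start Mon 07:00 >= Wed 15:00? ✗; end Wed 18:00 >= Sun 06:00? ✗; start Mon 07:00 > Mon 15:00? ✗ → no.
soundcheck: start Wed 17:00 >= Wed 15:00? ✓; end Fri 20:00 >= Sun 06:00? ✗; start Wed 17:00 > Mon 15:00? ✓ → no.
standup: start Sun 18:00 >= Wed 15:00? ✓; end Sun 23:00 >= Sun 06:00? ✓; start Sun 18:00 > Mon 15:00? ✓ → yes.
Result: design_review, lunch, standup.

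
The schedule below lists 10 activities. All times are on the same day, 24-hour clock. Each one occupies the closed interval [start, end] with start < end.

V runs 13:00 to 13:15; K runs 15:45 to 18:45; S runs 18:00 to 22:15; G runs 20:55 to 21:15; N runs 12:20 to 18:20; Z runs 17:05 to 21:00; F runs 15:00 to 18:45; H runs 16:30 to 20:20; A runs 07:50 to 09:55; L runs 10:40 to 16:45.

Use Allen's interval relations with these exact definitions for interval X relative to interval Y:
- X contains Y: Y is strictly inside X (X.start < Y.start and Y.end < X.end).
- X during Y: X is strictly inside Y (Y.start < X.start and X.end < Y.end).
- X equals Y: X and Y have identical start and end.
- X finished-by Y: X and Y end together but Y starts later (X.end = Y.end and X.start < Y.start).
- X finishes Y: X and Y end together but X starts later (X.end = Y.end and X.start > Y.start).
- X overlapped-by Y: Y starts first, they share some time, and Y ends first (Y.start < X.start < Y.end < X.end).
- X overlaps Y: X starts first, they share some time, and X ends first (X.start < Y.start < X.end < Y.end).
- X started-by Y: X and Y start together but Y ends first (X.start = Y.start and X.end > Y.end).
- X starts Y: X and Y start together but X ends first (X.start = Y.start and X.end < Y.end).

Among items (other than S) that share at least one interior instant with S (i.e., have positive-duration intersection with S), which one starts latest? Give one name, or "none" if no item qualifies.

Target S = [18:00, 22:15].
A [07:50, 09:55] → before → excluded.
F [15:00, 18:45] → overlaps → candidate.
G [20:55, 21:15] → during → candidate.
H [16:30, 20:20] → overlaps → candidate.
K [15:45, 18:45] → overlaps → candidate.
L [10:40, 16:45] → before → excluded.
N [12:20, 18:20] → overlaps → candidate.
V [13:00, 13:15] → before → excluded.
Z [17:05, 21:00] → overlaps → candidate.
Among candidates, latest start is 20:55 → G.

G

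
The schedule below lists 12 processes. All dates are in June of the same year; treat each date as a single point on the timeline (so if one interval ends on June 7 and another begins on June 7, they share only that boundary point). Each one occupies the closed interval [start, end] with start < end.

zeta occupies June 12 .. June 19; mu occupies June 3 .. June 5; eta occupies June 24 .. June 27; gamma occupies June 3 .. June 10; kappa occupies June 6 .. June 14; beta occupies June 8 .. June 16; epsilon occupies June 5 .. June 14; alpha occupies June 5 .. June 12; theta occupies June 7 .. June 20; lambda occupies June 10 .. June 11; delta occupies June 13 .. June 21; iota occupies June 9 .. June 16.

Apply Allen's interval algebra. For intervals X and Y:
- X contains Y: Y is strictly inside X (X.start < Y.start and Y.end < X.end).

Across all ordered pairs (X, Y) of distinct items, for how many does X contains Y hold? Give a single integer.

Checking all 132 ordered pairs for relation 'contains'; matching pairs in alphabetical order:
(alpha, lambda): alpha contains lambda ✓
(beta, lambda): beta contains lambda ✓
(epsilon, lambda): epsilon contains lambda ✓
(iota, lambda): iota contains lambda ✓
(kappa, lambda): kappa contains lambda ✓
(theta, beta): theta contains beta ✓
(theta, iota): theta contains iota ✓
(theta, lambda): theta contains lambda ✓
(theta, zeta): theta contains zeta ✓
Count: 9.

9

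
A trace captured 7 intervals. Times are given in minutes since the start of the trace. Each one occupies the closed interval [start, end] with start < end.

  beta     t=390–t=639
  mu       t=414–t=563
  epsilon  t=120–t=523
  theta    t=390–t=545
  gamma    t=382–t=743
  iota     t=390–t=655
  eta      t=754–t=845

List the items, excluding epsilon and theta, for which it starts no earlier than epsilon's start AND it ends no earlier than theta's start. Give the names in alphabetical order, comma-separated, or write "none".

Conditions: its start is no earlier than epsilon's start (X.start >= t=120) AND its end is no earlier than theta's start (X.end >= t=390).
beta: start t=390 >= t=120? ✓; end t=639 >= t=390? ✓ → yes.
eta: start t=754 >= t=120? ✓; end t=845 >= t=390? ✓ → yes.
gamma: start t=382 >= t=120? ✓; end t=743 >= t=390? ✓ → yes.
iota: start t=390 >= t=120? ✓; end t=655 >= t=390? ✓ → yes.
mu: start t=414 >= t=120? ✓; end t=563 >= t=390? ✓ → yes.
Result: beta, eta, gamma, iota, mu.

beta, eta, gamma, iota, mu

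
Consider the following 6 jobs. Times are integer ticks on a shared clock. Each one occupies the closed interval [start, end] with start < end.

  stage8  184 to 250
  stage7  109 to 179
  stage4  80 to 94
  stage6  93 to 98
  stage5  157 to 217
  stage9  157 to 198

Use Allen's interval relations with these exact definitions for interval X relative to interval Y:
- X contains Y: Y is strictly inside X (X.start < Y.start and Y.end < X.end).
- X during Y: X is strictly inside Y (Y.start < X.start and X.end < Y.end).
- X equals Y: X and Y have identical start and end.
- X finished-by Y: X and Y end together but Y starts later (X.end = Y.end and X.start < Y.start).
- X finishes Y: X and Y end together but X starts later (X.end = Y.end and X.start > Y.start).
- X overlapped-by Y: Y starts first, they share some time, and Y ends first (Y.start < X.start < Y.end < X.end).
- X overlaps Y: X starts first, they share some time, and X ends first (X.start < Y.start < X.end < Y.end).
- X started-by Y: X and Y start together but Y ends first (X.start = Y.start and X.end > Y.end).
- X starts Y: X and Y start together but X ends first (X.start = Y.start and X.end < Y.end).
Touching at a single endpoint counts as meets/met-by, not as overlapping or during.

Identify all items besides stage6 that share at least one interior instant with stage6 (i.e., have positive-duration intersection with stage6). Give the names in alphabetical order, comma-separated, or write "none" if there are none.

stage4

Target stage6 = [93, 98].
stage4 [80, 94] → overlaps → yes.
stage5 [157, 217] → after → no.
stage7 [109, 179] → after → no.
stage8 [184, 250] → after → no.
stage9 [157, 198] → after → no.
Result: stage4.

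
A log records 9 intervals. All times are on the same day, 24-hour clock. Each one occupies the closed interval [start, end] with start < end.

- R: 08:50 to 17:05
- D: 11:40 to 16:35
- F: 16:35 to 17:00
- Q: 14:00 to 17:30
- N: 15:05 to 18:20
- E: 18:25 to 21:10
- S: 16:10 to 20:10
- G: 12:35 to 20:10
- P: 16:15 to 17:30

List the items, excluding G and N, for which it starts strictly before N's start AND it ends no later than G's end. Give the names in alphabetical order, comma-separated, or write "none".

D, Q, R

Conditions: its start is strictly before N's start (X.start < 15:05) AND its end is no later than G's end (X.end <= 20:10).
D: start 11:40 < 15:05? ✓; end 16:35 <= 20:10? ✓ → yes.
E: start 18:25 < 15:05? ✗; end 21:10 <= 20:10? ✗ → no.
F: start 16:35 < 15:05? ✗; end 17:00 <= 20:10? ✓ → no.
P: start 16:15 < 15:05? ✗; end 17:30 <= 20:10? ✓ → no.
Q: start 14:00 < 15:05? ✓; end 17:30 <= 20:10? ✓ → yes.
R: start 08:50 < 15:05? ✓; end 17:05 <= 20:10? ✓ → yes.
S: start 16:10 < 15:05? ✗; end 20:10 <= 20:10? ✓ → no.
Result: D, Q, R.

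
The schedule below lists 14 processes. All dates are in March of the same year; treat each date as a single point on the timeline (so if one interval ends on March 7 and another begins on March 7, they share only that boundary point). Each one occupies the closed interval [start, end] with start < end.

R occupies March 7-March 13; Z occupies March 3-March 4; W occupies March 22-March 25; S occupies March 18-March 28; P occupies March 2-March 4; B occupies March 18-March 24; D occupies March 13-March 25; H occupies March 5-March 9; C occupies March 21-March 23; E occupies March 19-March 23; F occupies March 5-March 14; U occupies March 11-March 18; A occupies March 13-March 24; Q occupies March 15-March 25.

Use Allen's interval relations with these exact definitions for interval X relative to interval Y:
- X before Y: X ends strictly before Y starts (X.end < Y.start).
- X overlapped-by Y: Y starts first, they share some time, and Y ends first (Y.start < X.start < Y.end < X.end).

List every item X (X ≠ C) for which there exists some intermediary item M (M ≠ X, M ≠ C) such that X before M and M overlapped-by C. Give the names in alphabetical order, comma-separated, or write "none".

Target C = [March 21, March 23].
Intermediaries M with M overlapped-by C: W.
Via W — items with X before W: F, H, P, R, U, Z.
Union: F, H, P, R, U, Z.

F, H, P, R, U, Z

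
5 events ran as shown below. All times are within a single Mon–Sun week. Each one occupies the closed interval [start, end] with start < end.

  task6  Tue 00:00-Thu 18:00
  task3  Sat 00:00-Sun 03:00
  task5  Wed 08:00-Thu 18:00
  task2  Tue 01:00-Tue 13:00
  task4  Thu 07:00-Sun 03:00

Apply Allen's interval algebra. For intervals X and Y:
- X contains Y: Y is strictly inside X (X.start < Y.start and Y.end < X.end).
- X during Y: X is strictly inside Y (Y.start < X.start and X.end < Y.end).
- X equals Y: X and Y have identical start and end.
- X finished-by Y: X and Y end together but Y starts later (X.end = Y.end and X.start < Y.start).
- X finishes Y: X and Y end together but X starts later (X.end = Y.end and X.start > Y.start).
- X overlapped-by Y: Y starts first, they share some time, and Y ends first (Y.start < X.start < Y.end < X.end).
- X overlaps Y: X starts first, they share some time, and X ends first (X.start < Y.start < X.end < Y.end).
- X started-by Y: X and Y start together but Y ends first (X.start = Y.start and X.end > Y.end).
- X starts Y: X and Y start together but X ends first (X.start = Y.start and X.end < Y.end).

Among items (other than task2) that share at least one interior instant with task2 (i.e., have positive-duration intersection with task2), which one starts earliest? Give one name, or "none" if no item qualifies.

task6

Target task2 = [Tue 01:00, Tue 13:00].
task3 [Sat 00:00, Sun 03:00] → after → excluded.
task4 [Thu 07:00, Sun 03:00] → after → excluded.
task5 [Wed 08:00, Thu 18:00] → after → excluded.
task6 [Tue 00:00, Thu 18:00] → contains → candidate.
Among candidates, earliest start is Tue 00:00 → task6.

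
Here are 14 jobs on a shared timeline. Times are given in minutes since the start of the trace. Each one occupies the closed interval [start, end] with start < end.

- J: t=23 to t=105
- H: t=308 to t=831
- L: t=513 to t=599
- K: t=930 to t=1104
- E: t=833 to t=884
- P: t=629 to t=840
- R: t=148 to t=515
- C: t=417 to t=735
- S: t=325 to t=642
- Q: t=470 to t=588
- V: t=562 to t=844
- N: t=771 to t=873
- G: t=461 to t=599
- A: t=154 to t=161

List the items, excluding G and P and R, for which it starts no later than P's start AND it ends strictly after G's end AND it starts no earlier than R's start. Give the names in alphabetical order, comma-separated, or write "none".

Conditions: its start is no later than P's start (X.start <= t=629) AND its end is strictly after G's end (X.end > t=599) AND its start is no earlier than R's start (X.start >= t=148).
A: start t=154 <= t=629? ✓; end t=161 > t=599? ✗; start t=154 >= t=148? ✓ → no.
C: start t=417 <= t=629? ✓; end t=735 > t=599? ✓; start t=417 >= t=148? ✓ → yes.
E: start t=833 <= t=629? ✗; end t=884 > t=599? ✓; start t=833 >= t=148? ✓ → no.
H: start t=308 <= t=629? ✓; end t=831 > t=599? ✓; start t=308 >= t=148? ✓ → yes.
J: start t=23 <= t=629? ✓; end t=105 > t=599? ✗; start t=23 >= t=148? ✗ → no.
K: start t=930 <= t=629? ✗; end t=1104 > t=599? ✓; start t=930 >= t=148? ✓ → no.
L: start t=513 <= t=629? ✓; end t=599 > t=599? ✗; start t=513 >= t=148? ✓ → no.
N: start t=771 <= t=629? ✗; end t=873 > t=599? ✓; start t=771 >= t=148? ✓ → no.
Q: start t=470 <= t=629? ✓; end t=588 > t=599? ✗; start t=470 >= t=148? ✓ → no.
S: start t=325 <= t=629? ✓; end t=642 > t=599? ✓; start t=325 >= t=148? ✓ → yes.
V: start t=562 <= t=629? ✓; end t=844 > t=599? ✓; start t=562 >= t=148? ✓ → yes.
Result: C, H, S, V.

C, H, S, V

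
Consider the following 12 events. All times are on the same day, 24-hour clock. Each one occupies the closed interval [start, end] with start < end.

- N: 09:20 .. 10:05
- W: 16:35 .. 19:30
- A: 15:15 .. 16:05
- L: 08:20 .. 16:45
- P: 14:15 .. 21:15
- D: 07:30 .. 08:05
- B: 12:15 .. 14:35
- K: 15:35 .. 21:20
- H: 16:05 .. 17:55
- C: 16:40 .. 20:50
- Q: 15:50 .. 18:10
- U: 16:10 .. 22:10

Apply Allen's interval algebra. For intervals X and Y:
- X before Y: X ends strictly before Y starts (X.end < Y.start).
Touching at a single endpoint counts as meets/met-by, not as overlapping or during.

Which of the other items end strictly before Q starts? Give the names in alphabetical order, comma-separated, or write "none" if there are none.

B, D, N

Target Q = [15:50, 18:10].
A [15:15, 16:05] → overlaps → no.
B [12:15, 14:35] → before → yes.
C [16:40, 20:50] → overlapped-by → no.
D [07:30, 08:05] → before → yes.
H [16:05, 17:55] → during → no.
K [15:35, 21:20] → contains → no.
L [08:20, 16:45] → overlaps → no.
N [09:20, 10:05] → before → yes.
P [14:15, 21:15] → contains → no.
U [16:10, 22:10] → overlapped-by → no.
W [16:35, 19:30] → overlapped-by → no.
Result: B, D, N.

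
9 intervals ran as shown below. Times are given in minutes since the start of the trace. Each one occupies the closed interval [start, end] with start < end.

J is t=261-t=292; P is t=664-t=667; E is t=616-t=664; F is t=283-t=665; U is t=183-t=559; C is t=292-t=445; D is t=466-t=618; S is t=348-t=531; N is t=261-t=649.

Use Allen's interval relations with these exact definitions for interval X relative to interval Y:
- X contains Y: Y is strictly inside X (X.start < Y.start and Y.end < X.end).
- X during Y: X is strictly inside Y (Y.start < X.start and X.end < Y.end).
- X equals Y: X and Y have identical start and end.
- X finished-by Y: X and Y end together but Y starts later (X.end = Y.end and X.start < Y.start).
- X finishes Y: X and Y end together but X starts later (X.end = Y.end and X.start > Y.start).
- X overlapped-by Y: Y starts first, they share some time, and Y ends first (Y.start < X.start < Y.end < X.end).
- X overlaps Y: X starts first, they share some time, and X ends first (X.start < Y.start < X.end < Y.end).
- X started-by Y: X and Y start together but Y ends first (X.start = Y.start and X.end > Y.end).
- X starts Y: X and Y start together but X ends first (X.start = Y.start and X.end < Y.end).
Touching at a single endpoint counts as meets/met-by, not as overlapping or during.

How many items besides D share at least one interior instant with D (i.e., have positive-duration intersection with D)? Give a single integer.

Target D = [t=466, t=618].
C [t=292, t=445] → before → no.
E [t=616, t=664] → overlapped-by → counts.
F [t=283, t=665] → contains → counts.
J [t=261, t=292] → before → no.
N [t=261, t=649] → contains → counts.
P [t=664, t=667] → after → no.
S [t=348, t=531] → overlaps → counts.
U [t=183, t=559] → overlaps → counts.
Total: 5.

5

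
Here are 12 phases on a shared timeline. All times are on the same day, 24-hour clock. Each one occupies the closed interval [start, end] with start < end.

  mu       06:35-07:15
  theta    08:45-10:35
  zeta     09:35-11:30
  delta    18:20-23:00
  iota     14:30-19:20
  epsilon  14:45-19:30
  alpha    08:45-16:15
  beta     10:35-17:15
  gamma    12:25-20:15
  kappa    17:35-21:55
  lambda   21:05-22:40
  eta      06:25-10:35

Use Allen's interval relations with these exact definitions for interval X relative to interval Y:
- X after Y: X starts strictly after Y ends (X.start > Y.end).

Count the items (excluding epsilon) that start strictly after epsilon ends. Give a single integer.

1

Target epsilon = [14:45, 19:30].
alpha [08:45, 16:15] → overlaps → no.
beta [10:35, 17:15] → overlaps → no.
delta [18:20, 23:00] → overlapped-by → no.
eta [06:25, 10:35] → before → no.
gamma [12:25, 20:15] → contains → no.
iota [14:30, 19:20] → overlaps → no.
kappa [17:35, 21:55] → overlapped-by → no.
lambda [21:05, 22:40] → after → counts.
mu [06:35, 07:15] → before → no.
theta [08:45, 10:35] → before → no.
zeta [09:35, 11:30] → before → no.
Total: 1.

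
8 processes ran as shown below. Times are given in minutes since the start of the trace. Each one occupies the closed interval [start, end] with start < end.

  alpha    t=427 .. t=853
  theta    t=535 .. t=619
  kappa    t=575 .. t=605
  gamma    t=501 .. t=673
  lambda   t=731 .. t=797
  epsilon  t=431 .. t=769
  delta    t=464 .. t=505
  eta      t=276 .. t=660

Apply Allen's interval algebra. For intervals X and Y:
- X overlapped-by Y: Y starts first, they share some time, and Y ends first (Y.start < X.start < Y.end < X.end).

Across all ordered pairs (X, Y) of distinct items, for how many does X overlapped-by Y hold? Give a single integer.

5

Checking all 56 ordered pairs for relation 'overlapped-by'; matching pairs in alphabetical order:
(alpha, eta): alpha overlapped-by eta ✓
(epsilon, eta): epsilon overlapped-by eta ✓
(gamma, delta): gamma overlapped-by delta ✓
(gamma, eta): gamma overlapped-by eta ✓
(lambda, epsilon): lambda overlapped-by epsilon ✓
Count: 5.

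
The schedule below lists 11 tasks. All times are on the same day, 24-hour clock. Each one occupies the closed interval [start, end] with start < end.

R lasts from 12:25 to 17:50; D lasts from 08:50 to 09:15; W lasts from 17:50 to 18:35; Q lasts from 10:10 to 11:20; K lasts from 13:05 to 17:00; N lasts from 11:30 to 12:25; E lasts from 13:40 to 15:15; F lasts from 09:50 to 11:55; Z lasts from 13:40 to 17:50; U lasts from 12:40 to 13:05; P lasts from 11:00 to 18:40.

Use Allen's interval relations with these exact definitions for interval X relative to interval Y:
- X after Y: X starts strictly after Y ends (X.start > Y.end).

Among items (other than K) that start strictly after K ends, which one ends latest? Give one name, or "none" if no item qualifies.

Target K = [13:05, 17:00].
D [08:50, 09:15] → before → excluded.
E [13:40, 15:15] → during → excluded.
F [09:50, 11:55] → before → excluded.
N [11:30, 12:25] → before → excluded.
P [11:00, 18:40] → contains → excluded.
Q [10:10, 11:20] → before → excluded.
R [12:25, 17:50] → contains → excluded.
U [12:40, 13:05] → meets → excluded.
W [17:50, 18:35] → after → candidate.
Z [13:40, 17:50] → overlapped-by → excluded.
Among candidates, latest end is 18:35 → W.

W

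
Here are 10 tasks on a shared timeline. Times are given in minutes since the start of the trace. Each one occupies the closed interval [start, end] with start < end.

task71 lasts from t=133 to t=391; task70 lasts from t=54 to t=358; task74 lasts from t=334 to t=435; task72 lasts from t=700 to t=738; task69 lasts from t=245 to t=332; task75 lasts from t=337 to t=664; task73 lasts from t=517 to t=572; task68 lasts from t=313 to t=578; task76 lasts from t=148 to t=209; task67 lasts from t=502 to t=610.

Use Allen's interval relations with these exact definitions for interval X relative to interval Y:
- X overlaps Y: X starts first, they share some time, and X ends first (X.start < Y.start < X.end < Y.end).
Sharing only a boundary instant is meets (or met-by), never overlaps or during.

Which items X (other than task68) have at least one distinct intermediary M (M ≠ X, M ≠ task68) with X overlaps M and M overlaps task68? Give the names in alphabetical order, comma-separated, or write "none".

task70

Target task68 = [t=313, t=578].
Intermediaries M with M overlaps task68: task69, task70, task71.
Via task69 — items with X overlaps task69: none.
Via task70 — items with X overlaps task70: none.
Via task71 — items with X overlaps task71: task70.
Union: task70.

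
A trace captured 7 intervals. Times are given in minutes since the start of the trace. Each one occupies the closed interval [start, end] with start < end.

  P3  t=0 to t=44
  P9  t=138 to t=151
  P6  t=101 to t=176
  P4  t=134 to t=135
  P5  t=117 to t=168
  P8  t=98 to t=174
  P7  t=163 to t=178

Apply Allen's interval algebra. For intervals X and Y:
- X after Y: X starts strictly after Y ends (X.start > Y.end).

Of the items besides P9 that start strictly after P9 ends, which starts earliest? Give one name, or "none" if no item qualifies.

P7

Target P9 = [t=138, t=151].
P3 [t=0, t=44] → before → excluded.
P4 [t=134, t=135] → before → excluded.
P5 [t=117, t=168] → contains → excluded.
P6 [t=101, t=176] → contains → excluded.
P7 [t=163, t=178] → after → candidate.
P8 [t=98, t=174] → contains → excluded.
Among candidates, earliest start is t=163 → P7.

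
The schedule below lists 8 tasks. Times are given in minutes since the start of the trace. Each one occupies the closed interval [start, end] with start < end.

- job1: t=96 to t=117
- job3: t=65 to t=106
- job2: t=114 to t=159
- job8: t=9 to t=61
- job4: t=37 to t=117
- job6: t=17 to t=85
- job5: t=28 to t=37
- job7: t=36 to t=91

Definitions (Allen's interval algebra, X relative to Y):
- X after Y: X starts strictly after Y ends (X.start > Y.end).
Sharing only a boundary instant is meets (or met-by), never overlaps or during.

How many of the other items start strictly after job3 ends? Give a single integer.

1

Target job3 = [t=65, t=106].
job1 [t=96, t=117] → overlapped-by → no.
job2 [t=114, t=159] → after → counts.
job4 [t=37, t=117] → contains → no.
job5 [t=28, t=37] → before → no.
job6 [t=17, t=85] → overlaps → no.
job7 [t=36, t=91] → overlaps → no.
job8 [t=9, t=61] → before → no.
Total: 1.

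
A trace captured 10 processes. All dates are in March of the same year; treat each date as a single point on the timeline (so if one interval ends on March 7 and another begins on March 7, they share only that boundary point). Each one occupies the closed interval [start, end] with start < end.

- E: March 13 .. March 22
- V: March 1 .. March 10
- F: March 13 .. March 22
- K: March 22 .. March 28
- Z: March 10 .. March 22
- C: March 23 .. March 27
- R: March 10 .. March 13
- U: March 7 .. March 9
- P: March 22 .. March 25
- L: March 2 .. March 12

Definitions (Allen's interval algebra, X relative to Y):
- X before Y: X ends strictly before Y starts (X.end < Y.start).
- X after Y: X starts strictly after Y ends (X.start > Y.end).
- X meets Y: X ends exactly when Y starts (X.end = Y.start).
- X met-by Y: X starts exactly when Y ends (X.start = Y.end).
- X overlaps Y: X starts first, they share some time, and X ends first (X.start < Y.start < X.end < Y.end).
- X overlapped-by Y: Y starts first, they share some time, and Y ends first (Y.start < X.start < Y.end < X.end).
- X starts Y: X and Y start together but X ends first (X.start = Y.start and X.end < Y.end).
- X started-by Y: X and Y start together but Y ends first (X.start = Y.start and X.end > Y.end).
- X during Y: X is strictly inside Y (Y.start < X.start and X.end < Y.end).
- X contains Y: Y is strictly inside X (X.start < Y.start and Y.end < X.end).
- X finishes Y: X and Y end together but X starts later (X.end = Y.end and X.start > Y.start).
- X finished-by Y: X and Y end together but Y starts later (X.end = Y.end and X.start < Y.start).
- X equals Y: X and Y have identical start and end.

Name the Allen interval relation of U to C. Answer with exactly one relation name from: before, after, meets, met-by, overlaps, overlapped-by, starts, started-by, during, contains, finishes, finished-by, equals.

U = [March 7, March 9]; C = [March 23, March 27].
Compare endpoints: U.start < C.start, U.start < C.end, U.end < C.start, U.end < C.end.
That pattern is 'before'.

before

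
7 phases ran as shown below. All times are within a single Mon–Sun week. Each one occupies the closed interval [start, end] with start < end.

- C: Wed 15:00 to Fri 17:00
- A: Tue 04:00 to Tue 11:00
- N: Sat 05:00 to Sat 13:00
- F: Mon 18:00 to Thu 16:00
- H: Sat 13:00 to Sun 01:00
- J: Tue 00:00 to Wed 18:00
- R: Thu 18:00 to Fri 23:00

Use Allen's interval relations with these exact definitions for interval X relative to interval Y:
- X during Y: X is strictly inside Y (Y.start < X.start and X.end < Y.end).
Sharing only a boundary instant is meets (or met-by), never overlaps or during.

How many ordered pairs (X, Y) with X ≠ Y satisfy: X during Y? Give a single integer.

3

Checking all 42 ordered pairs for relation 'during'; matching pairs in alphabetical order:
(A, F): A during F ✓
(A, J): A during J ✓
(J, F): J during F ✓
Count: 3.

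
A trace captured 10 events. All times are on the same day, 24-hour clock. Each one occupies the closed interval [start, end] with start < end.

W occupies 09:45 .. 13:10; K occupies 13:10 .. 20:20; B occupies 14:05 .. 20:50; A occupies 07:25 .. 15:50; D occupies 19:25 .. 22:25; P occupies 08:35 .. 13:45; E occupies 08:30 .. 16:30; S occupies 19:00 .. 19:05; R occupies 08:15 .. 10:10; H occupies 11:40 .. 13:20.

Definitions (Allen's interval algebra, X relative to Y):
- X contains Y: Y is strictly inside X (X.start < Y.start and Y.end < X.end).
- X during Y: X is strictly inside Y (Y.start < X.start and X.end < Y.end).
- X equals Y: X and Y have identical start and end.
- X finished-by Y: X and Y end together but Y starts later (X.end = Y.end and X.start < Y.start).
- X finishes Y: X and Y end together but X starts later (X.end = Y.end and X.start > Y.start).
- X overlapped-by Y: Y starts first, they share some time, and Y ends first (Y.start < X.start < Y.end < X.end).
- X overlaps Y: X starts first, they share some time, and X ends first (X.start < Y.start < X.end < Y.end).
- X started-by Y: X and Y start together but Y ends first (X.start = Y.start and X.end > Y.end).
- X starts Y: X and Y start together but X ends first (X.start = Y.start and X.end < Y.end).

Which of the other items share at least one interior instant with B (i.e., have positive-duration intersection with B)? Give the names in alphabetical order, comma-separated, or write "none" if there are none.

A, D, E, K, S

Target B = [14:05, 20:50].
A [07:25, 15:50] → overlaps → yes.
D [19:25, 22:25] → overlapped-by → yes.
E [08:30, 16:30] → overlaps → yes.
H [11:40, 13:20] → before → no.
K [13:10, 20:20] → overlaps → yes.
P [08:35, 13:45] → before → no.
R [08:15, 10:10] → before → no.
S [19:00, 19:05] → during → yes.
W [09:45, 13:10] → before → no.
Result: A, D, E, K, S.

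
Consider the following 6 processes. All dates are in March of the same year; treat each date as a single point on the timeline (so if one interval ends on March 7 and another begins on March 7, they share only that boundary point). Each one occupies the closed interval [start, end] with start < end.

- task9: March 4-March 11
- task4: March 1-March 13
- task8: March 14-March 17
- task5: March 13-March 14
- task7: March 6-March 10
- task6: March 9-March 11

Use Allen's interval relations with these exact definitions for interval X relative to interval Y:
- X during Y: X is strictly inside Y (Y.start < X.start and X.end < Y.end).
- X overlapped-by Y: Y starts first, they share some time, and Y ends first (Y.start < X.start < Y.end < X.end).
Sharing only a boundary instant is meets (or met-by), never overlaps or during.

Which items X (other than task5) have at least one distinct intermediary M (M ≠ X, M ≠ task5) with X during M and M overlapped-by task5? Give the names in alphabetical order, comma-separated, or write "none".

Target task5 = [March 13, March 14].
Intermediaries M with M overlapped-by task5: none.
Union: none.

none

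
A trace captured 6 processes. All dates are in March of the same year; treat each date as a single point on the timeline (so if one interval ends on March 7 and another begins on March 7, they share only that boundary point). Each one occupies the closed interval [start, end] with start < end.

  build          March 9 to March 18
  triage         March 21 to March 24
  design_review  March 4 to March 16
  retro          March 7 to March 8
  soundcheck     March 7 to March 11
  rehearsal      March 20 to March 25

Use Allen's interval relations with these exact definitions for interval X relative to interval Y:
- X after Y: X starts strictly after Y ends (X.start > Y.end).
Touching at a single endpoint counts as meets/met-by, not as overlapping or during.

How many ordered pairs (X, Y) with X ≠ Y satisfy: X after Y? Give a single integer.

9

Checking all 30 ordered pairs for relation 'after'; matching pairs in alphabetical order:
(build, retro): build after retro ✓
(rehearsal, build): rehearsal after build ✓
(rehearsal, design_review): rehearsal after design_review ✓
(rehearsal, retro): rehearsal after retro ✓
(rehearsal, soundcheck): rehearsal after soundcheck ✓
(triage, build): triage after build ✓
(triage, design_review): triage after design_review ✓
(triage, retro): triage after retro ✓
(triage, soundcheck): triage after soundcheck ✓
Count: 9.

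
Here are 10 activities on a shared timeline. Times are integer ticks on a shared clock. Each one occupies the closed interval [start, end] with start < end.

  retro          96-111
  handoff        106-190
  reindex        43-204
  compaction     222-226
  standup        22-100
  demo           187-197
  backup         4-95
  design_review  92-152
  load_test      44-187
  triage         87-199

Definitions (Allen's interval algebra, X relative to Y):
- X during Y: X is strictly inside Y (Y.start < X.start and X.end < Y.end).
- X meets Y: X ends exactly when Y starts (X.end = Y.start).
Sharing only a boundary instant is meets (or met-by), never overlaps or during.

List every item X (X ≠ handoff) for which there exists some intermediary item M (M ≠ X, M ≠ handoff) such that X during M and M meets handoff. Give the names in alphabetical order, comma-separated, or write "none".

Target handoff = [106, 190].
Intermediaries M with M meets handoff: none.
Union: none.

none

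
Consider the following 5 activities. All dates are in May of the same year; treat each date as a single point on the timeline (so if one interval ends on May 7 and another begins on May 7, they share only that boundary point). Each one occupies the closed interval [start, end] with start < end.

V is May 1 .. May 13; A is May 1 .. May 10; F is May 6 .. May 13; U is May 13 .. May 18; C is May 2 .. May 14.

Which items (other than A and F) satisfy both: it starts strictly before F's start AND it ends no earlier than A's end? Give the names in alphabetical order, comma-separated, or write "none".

Conditions: its start is strictly before F's start (X.start < May 6) AND its end is no earlier than A's end (X.end >= May 10).
C: start May 2 < May 6? ✓; end May 14 >= May 10? ✓ → yes.
U: start May 13 < May 6? ✗; end May 18 >= May 10? ✓ → no.
V: start May 1 < May 6? ✓; end May 13 >= May 10? ✓ → yes.
Result: C, V.

C, V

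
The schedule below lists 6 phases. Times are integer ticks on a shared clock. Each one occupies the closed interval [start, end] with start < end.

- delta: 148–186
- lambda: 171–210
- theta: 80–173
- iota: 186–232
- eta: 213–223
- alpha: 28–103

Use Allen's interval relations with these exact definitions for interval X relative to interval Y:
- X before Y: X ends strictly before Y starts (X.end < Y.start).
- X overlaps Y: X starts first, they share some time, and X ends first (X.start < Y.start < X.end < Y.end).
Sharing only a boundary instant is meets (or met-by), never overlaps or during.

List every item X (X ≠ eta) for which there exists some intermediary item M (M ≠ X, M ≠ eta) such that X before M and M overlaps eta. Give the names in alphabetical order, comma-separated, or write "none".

Target eta = [213, 223].
Intermediaries M with M overlaps eta: none.
Union: none.

none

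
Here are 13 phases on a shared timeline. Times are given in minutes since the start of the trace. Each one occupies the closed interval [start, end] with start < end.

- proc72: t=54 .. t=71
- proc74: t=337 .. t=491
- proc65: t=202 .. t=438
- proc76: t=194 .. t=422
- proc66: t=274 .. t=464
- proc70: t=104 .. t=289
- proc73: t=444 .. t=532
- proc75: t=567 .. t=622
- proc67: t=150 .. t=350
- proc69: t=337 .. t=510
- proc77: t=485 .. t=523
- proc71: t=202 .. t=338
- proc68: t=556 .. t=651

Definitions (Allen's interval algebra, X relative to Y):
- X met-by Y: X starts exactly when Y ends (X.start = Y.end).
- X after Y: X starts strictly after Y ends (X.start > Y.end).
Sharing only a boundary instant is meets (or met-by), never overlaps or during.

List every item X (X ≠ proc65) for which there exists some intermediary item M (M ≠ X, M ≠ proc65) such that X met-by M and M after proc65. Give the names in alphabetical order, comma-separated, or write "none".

Target proc65 = [t=202, t=438].
Intermediaries M with M after proc65: proc68, proc73, proc75, proc77.
Via proc68 — items with X met-by proc68: none.
Via proc73 — items with X met-by proc73: none.
Via proc75 — items with X met-by proc75: none.
Via proc77 — items with X met-by proc77: none.
Union: none.

none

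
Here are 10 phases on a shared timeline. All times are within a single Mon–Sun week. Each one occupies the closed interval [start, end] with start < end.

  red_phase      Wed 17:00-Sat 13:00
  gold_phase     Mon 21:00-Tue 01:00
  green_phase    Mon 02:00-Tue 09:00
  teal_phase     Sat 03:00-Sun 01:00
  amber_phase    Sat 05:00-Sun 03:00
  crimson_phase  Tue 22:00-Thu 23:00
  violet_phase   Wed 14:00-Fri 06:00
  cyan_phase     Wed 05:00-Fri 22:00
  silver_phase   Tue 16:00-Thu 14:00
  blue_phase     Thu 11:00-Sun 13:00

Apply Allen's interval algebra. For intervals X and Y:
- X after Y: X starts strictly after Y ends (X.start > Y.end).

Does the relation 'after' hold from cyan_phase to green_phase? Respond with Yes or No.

Yes

cyan_phase = [Wed 05:00, Fri 22:00], green_phase = [Mon 02:00, Tue 09:00].
Actual relation of cyan_phase to green_phase: after.
Asked whether 'after' holds → Yes.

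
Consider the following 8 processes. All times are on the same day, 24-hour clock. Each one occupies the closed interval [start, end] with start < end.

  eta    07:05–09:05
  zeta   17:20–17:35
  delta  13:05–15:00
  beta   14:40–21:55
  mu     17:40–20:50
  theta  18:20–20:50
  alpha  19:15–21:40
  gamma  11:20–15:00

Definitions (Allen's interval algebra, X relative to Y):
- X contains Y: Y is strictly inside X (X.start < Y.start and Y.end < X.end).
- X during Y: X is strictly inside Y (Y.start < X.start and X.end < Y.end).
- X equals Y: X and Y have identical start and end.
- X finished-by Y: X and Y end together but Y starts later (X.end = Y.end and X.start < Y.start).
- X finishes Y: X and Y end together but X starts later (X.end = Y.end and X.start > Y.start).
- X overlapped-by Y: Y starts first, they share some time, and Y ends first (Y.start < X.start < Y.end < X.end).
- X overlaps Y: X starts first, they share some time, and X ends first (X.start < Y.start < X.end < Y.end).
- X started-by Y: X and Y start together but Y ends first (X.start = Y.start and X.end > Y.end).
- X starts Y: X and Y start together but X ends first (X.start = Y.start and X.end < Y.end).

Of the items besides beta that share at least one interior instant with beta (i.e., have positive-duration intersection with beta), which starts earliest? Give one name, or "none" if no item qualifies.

Target beta = [14:40, 21:55].
alpha [19:15, 21:40] → during → candidate.
delta [13:05, 15:00] → overlaps → candidate.
eta [07:05, 09:05] → before → excluded.
gamma [11:20, 15:00] → overlaps → candidate.
mu [17:40, 20:50] → during → candidate.
theta [18:20, 20:50] → during → candidate.
zeta [17:20, 17:35] → during → candidate.
Among candidates, earliest start is 11:20 → gamma.

gamma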